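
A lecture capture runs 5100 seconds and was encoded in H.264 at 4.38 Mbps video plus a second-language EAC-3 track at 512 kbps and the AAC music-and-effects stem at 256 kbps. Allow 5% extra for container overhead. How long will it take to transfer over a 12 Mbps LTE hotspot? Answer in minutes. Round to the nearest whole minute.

38 minutes

Audio total: 512 + 256 = 768 kbps = 0.768 Mbps.
Total bitrate: 5.148 Mbps.
File: 5.148 Mbps × 5100 s = 26254.8 Mb.
With 5% container overhead: ×1.05. → 27567.5 Mb.
At 12 Mbps: 27567.5 / 12 = 2297.3 s ≈ 38.3 minutes.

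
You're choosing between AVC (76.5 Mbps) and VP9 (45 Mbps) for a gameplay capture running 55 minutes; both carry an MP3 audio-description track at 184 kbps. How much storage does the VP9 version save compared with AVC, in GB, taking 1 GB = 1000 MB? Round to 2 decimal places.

12.99 GB

55 min = 3300 s
Audio: 184 kbps = 0.184 Mbps.
AVC: 76.684 Mbps × 3300 s = 253057.2 Mb = 31.632 GB.
VP9: 45.184 Mbps × 3300 s = 149107.2 Mb = 18.638 GB.
Saving: 31.632 − 18.638 = 12.994 GB.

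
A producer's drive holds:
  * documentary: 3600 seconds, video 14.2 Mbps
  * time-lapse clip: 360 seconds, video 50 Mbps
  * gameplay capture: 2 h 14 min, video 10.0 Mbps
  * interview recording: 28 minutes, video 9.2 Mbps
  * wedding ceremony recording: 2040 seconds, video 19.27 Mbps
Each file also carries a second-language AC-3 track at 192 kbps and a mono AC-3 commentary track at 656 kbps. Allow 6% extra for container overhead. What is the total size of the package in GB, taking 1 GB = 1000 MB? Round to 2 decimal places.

28.83 GB

Audio total: 192 + 656 = 848 kbps = 0.848 Mbps.
documentary: 15.048 Mbps × 3600 s × 1.06 = 57423.2 Mb
time-lapse clip: 50.848 Mbps × 360 s × 1.06 = 19403.6 Mb
gameplay capture: 10.848 Mbps × 8040 s × 1.06 = 92451.0 Mb
interview recording: 10.048 Mbps × 1680 s × 1.06 = 17893.5 Mb
wedding ceremony recording: 20.118 Mbps × 2040 s × 1.06 = 43503.2 Mb
Total: 230674.4 Mb = 28834.3 MB.
= 28.83 GB.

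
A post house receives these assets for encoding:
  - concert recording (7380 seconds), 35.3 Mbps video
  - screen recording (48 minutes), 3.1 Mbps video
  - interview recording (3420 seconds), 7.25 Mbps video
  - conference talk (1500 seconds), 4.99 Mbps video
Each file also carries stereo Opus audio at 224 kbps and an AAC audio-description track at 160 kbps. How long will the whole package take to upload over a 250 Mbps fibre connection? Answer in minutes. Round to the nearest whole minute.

Audio total: 224 + 160 = 384 kbps = 0.384 Mbps.
concert recording: 35.684 Mbps × 7380 s = 263347.9 Mb
screen recording: 3.484 Mbps × 2880 s = 10033.9 Mb
interview recording: 7.634 Mbps × 3420 s = 26108.3 Mb
conference talk: 5.374 Mbps × 1500 s = 8061.0 Mb
Total: 307551.1 Mb = 38443.9 MB.
At 250 Mbps: 307551.1 / 250 = 1230 s ≈ 20.5 minutes.

21 minutes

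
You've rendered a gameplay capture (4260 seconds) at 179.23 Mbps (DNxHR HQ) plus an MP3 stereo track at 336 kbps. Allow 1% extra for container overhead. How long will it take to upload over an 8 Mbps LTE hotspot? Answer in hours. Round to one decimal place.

26.8 hours

Audio: 336 kbps = 0.336 Mbps.
Total bitrate: 179.566 Mbps.
File: 179.566 Mbps × 4260 s = 764951.2 Mb.
With 1% container overhead: ×1.01. → 772600.7 Mb.
At 8 Mbps: 772600.7 / 8 = 96575.1 s ≈ 26.8 hours.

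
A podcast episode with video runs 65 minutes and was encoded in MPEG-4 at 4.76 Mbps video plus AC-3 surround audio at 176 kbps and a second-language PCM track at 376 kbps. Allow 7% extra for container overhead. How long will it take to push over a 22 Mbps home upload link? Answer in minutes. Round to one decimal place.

65 min = 3900 s
Audio total: 176 + 376 = 552 kbps = 0.552 Mbps.
Total bitrate: 5.312 Mbps.
File: 5.312 Mbps × 3900 s = 20716.8 Mb.
With 7% container overhead: ×1.07. → 22167.0 Mb.
At 22 Mbps: 22167.0 / 22 = 1007.6 s ≈ 16.8 minutes.

16.8 minutes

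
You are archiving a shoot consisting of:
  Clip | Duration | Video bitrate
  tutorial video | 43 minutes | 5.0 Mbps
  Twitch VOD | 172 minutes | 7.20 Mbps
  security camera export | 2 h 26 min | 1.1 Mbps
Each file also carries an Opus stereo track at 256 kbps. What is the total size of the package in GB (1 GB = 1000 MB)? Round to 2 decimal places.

12.80 GB

Audio: 256 kbps = 0.256 Mbps.
tutorial video: 5.256 Mbps × 2580 s = 13560.5 Mb
Twitch VOD: 7.456 Mbps × 10320 s = 76945.9 Mb
security camera export: 1.356 Mbps × 8760 s = 11878.6 Mb
Total: 102385.0 Mb = 12798.1 MB.
= 12.80 GB.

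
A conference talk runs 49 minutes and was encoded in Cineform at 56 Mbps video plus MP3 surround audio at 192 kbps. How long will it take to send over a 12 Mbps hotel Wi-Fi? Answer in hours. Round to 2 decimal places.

49 min = 2940 s
Audio: 192 kbps = 0.192 Mbps.
Total bitrate: 56.192 Mbps.
File: 56.192 Mbps × 2940 s = 165204.5 Mb.
At 12 Mbps: 165204.5 / 12 = 13767.0 s ≈ 3.82 hours.

3.82 hours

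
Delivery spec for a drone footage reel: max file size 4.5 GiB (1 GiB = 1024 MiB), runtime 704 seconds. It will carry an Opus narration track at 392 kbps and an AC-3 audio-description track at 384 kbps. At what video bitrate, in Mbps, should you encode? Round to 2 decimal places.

Budget: 4.5 GiB = 38654.7 Mb.
Total bitrate budget: 38654.7 Mb / 704 s = 54.907 Mbps.
Audio total: 392 + 384 = 776 kbps = 0.776 Mbps.
Video: 54.907 − 0.776 = 54.131 Mbps.

54.13 Mbps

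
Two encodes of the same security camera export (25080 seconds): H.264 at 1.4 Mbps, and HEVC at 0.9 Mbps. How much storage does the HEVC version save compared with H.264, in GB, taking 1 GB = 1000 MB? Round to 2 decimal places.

1.57 GB

H.264: 1.400 Mbps × 25080 s = 35112.0 Mb = 4.389 GB.
HEVC: 0.900 Mbps × 25080 s = 22572.0 Mb = 2.821 GB.
Saving: 4.389 − 2.821 = 1.567 GB.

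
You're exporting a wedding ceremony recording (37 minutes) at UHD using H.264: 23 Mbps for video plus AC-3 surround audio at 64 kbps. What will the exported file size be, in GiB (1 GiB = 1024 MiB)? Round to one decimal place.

6.0 GiB

37 min = 2220 s
Audio: 64 kbps = 0.064 Mbps.
Total bitrate: 23 + 0.064 = 23.064 Mbps.
Stream data: 23.064 Mbps × 2220 s = 51202.1 Mb.
51,202 Mb = 6,400,260,000 bytes ÷ 1,073,741,824 = 5.961 GiB.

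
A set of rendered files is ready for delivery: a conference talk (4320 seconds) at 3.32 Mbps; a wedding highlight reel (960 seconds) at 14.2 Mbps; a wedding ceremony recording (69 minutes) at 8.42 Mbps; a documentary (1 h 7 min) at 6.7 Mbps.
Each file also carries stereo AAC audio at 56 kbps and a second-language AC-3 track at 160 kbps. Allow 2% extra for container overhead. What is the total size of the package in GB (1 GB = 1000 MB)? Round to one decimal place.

11.8 GB

Audio total: 56 + 160 = 216 kbps = 0.216 Mbps.
conference talk: 3.536 Mbps × 4320 s × 1.02 = 15581.0 Mb
wedding highlight reel: 14.416 Mbps × 960 s × 1.02 = 14116.1 Mb
wedding ceremony recording: 8.636 Mbps × 4140 s × 1.02 = 36468.1 Mb
documentary: 6.916 Mbps × 4020 s × 1.02 = 28358.4 Mb
Total: 94523.6 Mb = 11815.5 MB.
= 11.82 GB.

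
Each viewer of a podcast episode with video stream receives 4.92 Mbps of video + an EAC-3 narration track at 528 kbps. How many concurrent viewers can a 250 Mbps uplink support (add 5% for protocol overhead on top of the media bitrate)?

43

Audio: 528 kbps = 0.528 Mbps.
Per-viewer media rate: 5.448 Mbps.
On the wire with 5% overhead: 5.720 Mbps.
250 Mbps = 250.0 Mbps; 250.0 / 5.720 = 43.70 → 43 viewers.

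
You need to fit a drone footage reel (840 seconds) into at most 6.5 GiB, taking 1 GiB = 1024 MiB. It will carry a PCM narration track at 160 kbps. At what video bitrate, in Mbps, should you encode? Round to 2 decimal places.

66.31 Mbps

Budget: 6.5 GiB = 55834.6 Mb.
Total bitrate budget: 55834.6 Mb / 840 s = 66.470 Mbps.
Audio: 160 kbps = 0.160 Mbps.
Video: 66.470 − 0.160 = 66.310 Mbps.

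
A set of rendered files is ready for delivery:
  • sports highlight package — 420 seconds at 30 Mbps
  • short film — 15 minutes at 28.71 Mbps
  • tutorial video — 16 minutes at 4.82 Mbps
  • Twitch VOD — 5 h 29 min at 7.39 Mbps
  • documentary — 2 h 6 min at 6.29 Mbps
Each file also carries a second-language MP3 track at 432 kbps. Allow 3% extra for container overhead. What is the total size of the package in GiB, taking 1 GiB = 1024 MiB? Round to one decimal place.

29.9 GiB

Audio: 432 kbps = 0.432 Mbps.
sports highlight package: 30.432 Mbps × 420 s × 1.03 = 13164.9 Mb
short film: 29.142 Mbps × 900 s × 1.03 = 27014.6 Mb
tutorial video: 5.252 Mbps × 960 s × 1.03 = 5193.2 Mb
Twitch VOD: 7.822 Mbps × 19740 s × 1.03 = 159038.5 Mb
documentary: 6.722 Mbps × 7560 s × 1.03 = 52342.9 Mb
Total: 256754.0 Mb = 32094.3 MB.
= 29.89 GiB.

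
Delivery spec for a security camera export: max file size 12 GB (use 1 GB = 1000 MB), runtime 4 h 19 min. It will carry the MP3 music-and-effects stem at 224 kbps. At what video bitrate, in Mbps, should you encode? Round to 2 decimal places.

Budget: 12 GB = 96000.0 Mb.
4 h 19 min = 259 min = 15540 s
Total bitrate budget: 96000.0 Mb / 15540 s = 6.178 Mbps.
Audio: 224 kbps = 0.224 Mbps.
Video: 6.178 − 0.224 = 5.954 Mbps.

5.95 Mbps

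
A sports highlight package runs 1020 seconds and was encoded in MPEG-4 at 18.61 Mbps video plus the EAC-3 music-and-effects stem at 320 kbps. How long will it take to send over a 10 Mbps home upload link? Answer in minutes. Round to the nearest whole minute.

Audio: 320 kbps = 0.320 Mbps.
Total bitrate: 18.930 Mbps.
File: 18.930 Mbps × 1020 s = 19308.6 Mb.
At 10 Mbps: 19308.6 / 10 = 1930.9 s ≈ 32.2 minutes.

32 minutes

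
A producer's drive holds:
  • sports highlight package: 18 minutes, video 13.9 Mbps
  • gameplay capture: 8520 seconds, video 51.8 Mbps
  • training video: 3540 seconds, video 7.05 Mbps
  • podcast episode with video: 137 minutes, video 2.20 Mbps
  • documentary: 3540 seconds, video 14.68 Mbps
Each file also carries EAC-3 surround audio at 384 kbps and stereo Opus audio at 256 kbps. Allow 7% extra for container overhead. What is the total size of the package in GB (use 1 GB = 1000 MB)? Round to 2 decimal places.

Audio total: 384 + 256 = 640 kbps = 0.640 Mbps.
sports highlight package: 14.540 Mbps × 1080 s × 1.07 = 16802.4 Mb
gameplay capture: 52.440 Mbps × 8520 s × 1.07 = 478064.0 Mb
training video: 7.690 Mbps × 3540 s × 1.07 = 29128.2 Mb
podcast episode with video: 2.840 Mbps × 8220 s × 1.07 = 24978.9 Mb
documentary: 15.320 Mbps × 3540 s × 1.07 = 58029.1 Mb
Total: 607002.7 Mb = 75875.3 MB.
= 75.88 GB.

75.88 GB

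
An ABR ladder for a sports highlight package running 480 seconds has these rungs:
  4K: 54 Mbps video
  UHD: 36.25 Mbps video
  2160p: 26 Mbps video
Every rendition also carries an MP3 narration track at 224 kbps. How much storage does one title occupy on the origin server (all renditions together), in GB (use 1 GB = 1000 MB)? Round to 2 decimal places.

Audio: 224 kbps = 0.224 Mbps.
Sum of rendition bitrates: (54+0.224) + (36.25+0.224) + (26+0.224) = 116.922 Mbps.
× 480 s = 56,123 Mb = 7,015 MB = 7.015 GB.

7.02 GB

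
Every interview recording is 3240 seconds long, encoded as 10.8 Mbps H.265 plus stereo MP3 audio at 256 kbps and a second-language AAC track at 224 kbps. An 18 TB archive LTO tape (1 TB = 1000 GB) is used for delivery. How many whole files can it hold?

Audio total: 256 + 224 = 480 kbps = 0.480 Mbps.
Total bitrate: 11.280 Mbps.
Per item: 11.280 Mbps × 3240 s = 36,547 Mb = 4,568 MB.
Capacity: 18 TB = 144,000,000 Mb; 3940.11 items → 3940 complete.

3940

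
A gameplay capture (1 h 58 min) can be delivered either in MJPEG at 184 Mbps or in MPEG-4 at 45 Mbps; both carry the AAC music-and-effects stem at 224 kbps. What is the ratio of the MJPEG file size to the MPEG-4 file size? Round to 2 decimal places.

4.07

1 h 58 min = 118 min = 7080 s
Audio: 224 kbps = 0.224 Mbps.
MJPEG: 184.224 Mbps × 7080 s = 1304305.9 Mb = 163.038 GB.
MPEG-4: 45.224 Mbps × 7080 s = 320185.9 Mb = 40.023 GB.
Ratio: 163.038 / 40.023 = 4.074.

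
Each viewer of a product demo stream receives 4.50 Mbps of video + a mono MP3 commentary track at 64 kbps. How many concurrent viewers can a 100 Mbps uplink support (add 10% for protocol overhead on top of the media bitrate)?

19

Audio: 64 kbps = 0.064 Mbps.
Per-viewer media rate: 4.564 Mbps.
On the wire with 10% overhead: 5.020 Mbps.
100 Mbps = 100.0 Mbps; 100.0 / 5.020 = 19.92 → 19 viewers.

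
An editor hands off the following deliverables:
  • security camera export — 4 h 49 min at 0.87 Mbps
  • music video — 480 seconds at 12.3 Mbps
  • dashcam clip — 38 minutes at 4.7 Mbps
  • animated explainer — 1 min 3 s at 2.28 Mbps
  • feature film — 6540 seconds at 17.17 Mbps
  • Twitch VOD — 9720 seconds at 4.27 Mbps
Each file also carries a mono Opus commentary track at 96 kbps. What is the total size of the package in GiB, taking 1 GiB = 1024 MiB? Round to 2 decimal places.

Audio: 96 kbps = 0.096 Mbps.
security camera export: 0.966 Mbps × 17340 s = 16750.4 Mb
music video: 12.396 Mbps × 480 s = 5950.1 Mb
dashcam clip: 4.796 Mbps × 2280 s = 10934.9 Mb
animated explainer: 2.376 Mbps × 63 s = 149.7 Mb
feature film: 17.266 Mbps × 6540 s = 112919.6 Mb
Twitch VOD: 4.366 Mbps × 9720 s = 42437.5 Mb
Total: 189142.2 Mb = 23642.8 MB.
= 22.02 GiB.

22.02 GiB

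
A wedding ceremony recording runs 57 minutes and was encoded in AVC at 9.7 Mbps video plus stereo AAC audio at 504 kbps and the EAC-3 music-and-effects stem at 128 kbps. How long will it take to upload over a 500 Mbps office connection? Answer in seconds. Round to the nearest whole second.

71 seconds

57 min = 3420 s
Audio total: 504 + 128 = 632 kbps = 0.632 Mbps.
Total bitrate: 10.332 Mbps.
File: 10.332 Mbps × 3420 s = 35335.4 Mb.
At 500 Mbps: 35335.4 / 500 = 70.7 s ≈ 70.7 seconds.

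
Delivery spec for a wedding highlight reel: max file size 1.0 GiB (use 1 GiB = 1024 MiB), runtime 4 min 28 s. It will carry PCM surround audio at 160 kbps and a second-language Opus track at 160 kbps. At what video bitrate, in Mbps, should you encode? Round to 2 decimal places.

31.73 Mbps

Budget: 1.0 GiB = 8589.9 Mb.
4 min 28 s = 268 s
Total bitrate budget: 8589.9 Mb / 268 s = 32.052 Mbps.
Audio total: 160 + 160 = 320 kbps = 0.320 Mbps.
Video: 32.052 − 0.320 = 31.732 Mbps.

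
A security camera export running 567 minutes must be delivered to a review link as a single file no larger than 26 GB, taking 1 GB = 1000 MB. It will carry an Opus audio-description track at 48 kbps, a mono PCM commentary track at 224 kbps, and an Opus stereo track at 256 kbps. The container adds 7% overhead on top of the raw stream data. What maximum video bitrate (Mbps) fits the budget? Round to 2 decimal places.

5.19 Mbps

Budget: 26 GB = 208000.0 Mb.
Stream payload after overhead: 208000.0 / 1.07 = 194392.5 Mb.
567 min = 34020 s
Total bitrate budget: 194392.5 Mb / 34020 s = 5.714 Mbps.
Audio total: 48 + 224 + 256 = 528 kbps = 0.528 Mbps.
Video: 5.714 − 0.528 = 5.186 Mbps.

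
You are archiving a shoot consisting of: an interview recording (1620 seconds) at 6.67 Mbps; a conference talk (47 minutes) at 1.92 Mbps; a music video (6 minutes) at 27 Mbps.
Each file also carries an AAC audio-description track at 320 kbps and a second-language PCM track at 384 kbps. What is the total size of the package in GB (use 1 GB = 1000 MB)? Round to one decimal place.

Audio total: 320 + 384 = 704 kbps = 0.704 Mbps.
interview recording: 7.374 Mbps × 1620 s = 11945.9 Mb
conference talk: 2.624 Mbps × 2820 s = 7399.7 Mb
music video: 27.704 Mbps × 360 s = 9973.4 Mb
Total: 29319.0 Mb = 3664.9 MB.
= 3.665 GB.

3.7 GB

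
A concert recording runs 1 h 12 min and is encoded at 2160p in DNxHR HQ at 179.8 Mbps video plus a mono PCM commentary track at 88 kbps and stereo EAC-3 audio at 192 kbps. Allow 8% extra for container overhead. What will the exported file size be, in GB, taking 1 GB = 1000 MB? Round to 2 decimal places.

105.02 GB

1 h 12 min = 72 min = 4320 s
Audio total: 88 + 192 = 280 kbps = 0.280 Mbps.
Total bitrate: 179.8 + 0.280 = 180.080 Mbps.
Stream data: 180.080 Mbps × 4320 s = 777945.6 Mb.
With 8% container overhead: ×1.08.
840,181 Mb ÷ 8 = 105,023 MB → 105.0 GB.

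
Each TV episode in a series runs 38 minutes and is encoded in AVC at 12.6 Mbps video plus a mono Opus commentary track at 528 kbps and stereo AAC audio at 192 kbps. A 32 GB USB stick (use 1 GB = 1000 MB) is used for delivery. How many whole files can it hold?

8

38 min = 2280 s
Audio total: 528 + 192 = 720 kbps = 0.720 Mbps.
Total bitrate: 13.320 Mbps.
Per item: 13.320 Mbps × 2280 s = 30,370 Mb = 3,796 MB.
Capacity: 32 GB = 256,000 Mb; 8.43 items → 8 complete.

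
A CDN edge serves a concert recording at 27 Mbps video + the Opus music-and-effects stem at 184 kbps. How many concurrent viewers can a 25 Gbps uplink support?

Audio: 184 kbps = 0.184 Mbps.
Per-viewer media rate: 27.184 Mbps.
25 Gbps = 25,000 Mbps; 25,000 / 27.184 = 919.66 → 919 viewers.

919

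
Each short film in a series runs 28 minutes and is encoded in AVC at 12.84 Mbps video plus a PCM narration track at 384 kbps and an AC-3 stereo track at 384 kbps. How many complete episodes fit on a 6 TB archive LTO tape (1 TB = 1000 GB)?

2099

28 min = 1680 s
Audio total: 384 + 384 = 768 kbps = 0.768 Mbps.
Total bitrate: 13.608 Mbps.
Per item: 13.608 Mbps × 1680 s = 22,861 Mb = 2,858 MB.
Capacity: 6 TB = 48,000,000 Mb; 2099.61 items → 2099 complete.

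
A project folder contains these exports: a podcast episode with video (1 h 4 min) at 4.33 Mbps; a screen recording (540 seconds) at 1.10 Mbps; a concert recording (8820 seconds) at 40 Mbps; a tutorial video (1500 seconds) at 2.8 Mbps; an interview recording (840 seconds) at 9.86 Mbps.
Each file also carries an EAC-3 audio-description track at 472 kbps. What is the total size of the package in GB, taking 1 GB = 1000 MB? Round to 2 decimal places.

48.73 GB

Audio: 472 kbps = 0.472 Mbps.
podcast episode with video: 4.802 Mbps × 3840 s = 18439.7 Mb
screen recording: 1.572 Mbps × 540 s = 848.9 Mb
concert recording: 40.472 Mbps × 8820 s = 356963.0 Mb
tutorial video: 3.272 Mbps × 1500 s = 4908.0 Mb
interview recording: 10.332 Mbps × 840 s = 8678.9 Mb
Total: 389838.5 Mb = 48729.8 MB.
= 48.73 GB.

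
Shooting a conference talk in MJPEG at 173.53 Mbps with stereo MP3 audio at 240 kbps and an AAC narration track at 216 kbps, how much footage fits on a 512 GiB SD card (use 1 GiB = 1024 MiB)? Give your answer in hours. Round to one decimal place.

Audio total: 240 + 216 = 456 kbps = 0.456 Mbps.
Total bitrate: 173.53 + 0.456 = 173.986 Mbps.
Capacity: 512 GiB = 4,398,047 Mb.
Recording time: 4,398,047 / 173.986 = 25,278 s ≈ 7.02 hours.

7.0 hours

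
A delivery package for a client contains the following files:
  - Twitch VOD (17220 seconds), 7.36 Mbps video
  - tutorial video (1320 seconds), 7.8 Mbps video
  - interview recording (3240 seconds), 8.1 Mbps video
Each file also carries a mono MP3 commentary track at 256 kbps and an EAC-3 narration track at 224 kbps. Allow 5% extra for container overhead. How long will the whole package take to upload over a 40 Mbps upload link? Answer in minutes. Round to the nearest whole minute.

76 minutes

Audio total: 256 + 224 = 480 kbps = 0.480 Mbps.
Twitch VOD: 7.840 Mbps × 17220 s × 1.05 = 141755.0 Mb
tutorial video: 8.280 Mbps × 1320 s × 1.05 = 11476.1 Mb
interview recording: 8.580 Mbps × 3240 s × 1.05 = 29189.2 Mb
Total: 182420.3 Mb = 22802.5 MB.
At 40 Mbps: 182420.3 / 40 = 4561 s ≈ 76 minutes.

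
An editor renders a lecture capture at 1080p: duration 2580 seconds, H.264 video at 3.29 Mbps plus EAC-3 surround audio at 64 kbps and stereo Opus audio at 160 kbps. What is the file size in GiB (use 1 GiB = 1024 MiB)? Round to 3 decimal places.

Audio total: 64 + 160 = 224 kbps = 0.224 Mbps.
Total bitrate: 3.29 + 0.224 = 3.514 Mbps.
Stream data: 3.514 Mbps × 2580 s = 9066.1 Mb.
9,066 Mb = 1,133,265,000 bytes ÷ 1,073,741,824 = 1.055 GiB.

1.055 GiB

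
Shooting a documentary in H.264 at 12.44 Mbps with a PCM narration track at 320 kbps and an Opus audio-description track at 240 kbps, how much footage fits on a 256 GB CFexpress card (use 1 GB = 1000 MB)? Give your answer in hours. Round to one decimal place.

43.8 hours

Audio total: 320 + 240 = 560 kbps = 0.560 Mbps.
Total bitrate: 12.44 + 0.560 = 13.000 Mbps.
Capacity: 256 GB = 2,048,000 Mb.
Recording time: 2,048,000 / 13.000 = 157,538 s ≈ 43.8 hours.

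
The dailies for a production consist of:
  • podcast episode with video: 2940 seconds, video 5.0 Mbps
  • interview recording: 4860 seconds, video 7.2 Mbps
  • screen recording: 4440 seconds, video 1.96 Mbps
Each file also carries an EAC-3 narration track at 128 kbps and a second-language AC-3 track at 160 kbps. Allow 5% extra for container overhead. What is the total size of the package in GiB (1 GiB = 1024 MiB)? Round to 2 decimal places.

Audio total: 128 + 160 = 288 kbps = 0.288 Mbps.
podcast episode with video: 5.288 Mbps × 2940 s × 1.05 = 16324.1 Mb
interview recording: 7.488 Mbps × 4860 s × 1.05 = 38211.3 Mb
screen recording: 2.248 Mbps × 4440 s × 1.05 = 10480.2 Mb
Total: 65015.5 Mb = 8126.9 MB.
= 7.569 GiB.

7.57 GiB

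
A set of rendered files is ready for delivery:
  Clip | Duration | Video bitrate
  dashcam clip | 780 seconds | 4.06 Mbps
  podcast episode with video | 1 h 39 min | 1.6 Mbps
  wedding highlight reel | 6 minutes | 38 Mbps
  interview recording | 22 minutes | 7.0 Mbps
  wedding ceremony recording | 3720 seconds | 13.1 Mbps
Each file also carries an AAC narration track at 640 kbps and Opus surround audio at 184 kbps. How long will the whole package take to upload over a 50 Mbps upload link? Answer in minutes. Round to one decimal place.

31.4 minutes

Audio total: 640 + 184 = 824 kbps = 0.824 Mbps.
dashcam clip: 4.884 Mbps × 780 s = 3809.5 Mb
podcast episode with video: 2.424 Mbps × 5940 s = 14398.6 Mb
wedding highlight reel: 38.824 Mbps × 360 s = 13976.6 Mb
interview recording: 7.824 Mbps × 1320 s = 10327.7 Mb
wedding ceremony recording: 13.924 Mbps × 3720 s = 51797.3 Mb
Total: 94309.7 Mb = 11788.7 MB.
At 50 Mbps: 94309.7 / 50 = 1886 s ≈ 31.4 minutes.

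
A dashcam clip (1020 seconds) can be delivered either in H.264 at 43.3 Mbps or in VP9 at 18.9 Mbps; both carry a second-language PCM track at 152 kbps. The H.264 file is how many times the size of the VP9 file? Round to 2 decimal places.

2.28

Audio: 152 kbps = 0.152 Mbps.
H.264: 43.452 Mbps × 1020 s = 44321.0 Mb = 5.540 GB.
VP9: 19.052 Mbps × 1020 s = 19433.0 Mb = 2.429 GB.
Ratio: 5.540 / 2.429 = 2.281.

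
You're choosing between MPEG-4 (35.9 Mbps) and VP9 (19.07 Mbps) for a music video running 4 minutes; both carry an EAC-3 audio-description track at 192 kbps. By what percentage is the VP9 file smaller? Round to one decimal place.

46.6%

4 min = 240 s
Audio: 192 kbps = 0.192 Mbps.
MPEG-4: 36.092 Mbps × 240 s = 8662.1 Mb = 1.083 GB.
VP9: 19.262 Mbps × 240 s = 4622.9 Mb = 0.578 GB.
Reduction: (1 − 0.578/1.083) × 100 = 46.63%.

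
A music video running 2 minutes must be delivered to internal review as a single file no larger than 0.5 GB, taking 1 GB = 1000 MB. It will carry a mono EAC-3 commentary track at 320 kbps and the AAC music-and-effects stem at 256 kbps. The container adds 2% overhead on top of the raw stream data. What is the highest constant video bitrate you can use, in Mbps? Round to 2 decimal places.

32.10 Mbps

Budget: 0.5 GB = 4000.0 Mb.
Stream payload after overhead: 4000.0 / 1.02 = 3921.6 Mb.
2 min = 120 s
Total bitrate budget: 3921.6 Mb / 120 s = 32.680 Mbps.
Audio total: 320 + 256 = 576 kbps = 0.576 Mbps.
Video: 32.680 − 0.576 = 32.104 Mbps.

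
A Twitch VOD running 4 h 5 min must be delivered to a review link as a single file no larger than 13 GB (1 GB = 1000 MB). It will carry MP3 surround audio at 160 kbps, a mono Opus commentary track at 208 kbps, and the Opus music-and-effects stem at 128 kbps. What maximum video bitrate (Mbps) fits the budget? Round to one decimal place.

6.6 Mbps

Budget: 13 GB = 104000.0 Mb.
4 h 5 min = 245 min = 14700 s
Total bitrate budget: 104000.0 Mb / 14700 s = 7.075 Mbps.
Audio total: 160 + 208 + 128 = 496 kbps = 0.496 Mbps.
Video: 7.075 − 0.496 = 6.579 Mbps.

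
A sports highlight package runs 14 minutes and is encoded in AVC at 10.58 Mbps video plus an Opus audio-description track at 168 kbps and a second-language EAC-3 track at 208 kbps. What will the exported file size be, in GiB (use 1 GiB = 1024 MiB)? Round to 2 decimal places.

1.07 GiB

14 min = 840 s
Audio total: 168 + 208 = 376 kbps = 0.376 Mbps.
Total bitrate: 10.58 + 0.376 = 10.956 Mbps.
Stream data: 10.956 Mbps × 840 s = 9203.0 Mb.
9,203 Mb = 1,150,380,000 bytes ÷ 1,073,741,824 = 1.071 GiB.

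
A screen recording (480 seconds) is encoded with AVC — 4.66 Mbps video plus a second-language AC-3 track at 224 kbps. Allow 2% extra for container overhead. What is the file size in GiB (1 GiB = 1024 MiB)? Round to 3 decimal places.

0.278 GiB

Audio: 224 kbps = 0.224 Mbps.
Total bitrate: 4.66 + 0.224 = 4.884 Mbps.
Stream data: 4.884 Mbps × 480 s = 2344.3 Mb.
With 2% container overhead: ×1.02.
2,391 Mb = 298,900,800 bytes ÷ 1,073,741,824 = 0.2784 GiB.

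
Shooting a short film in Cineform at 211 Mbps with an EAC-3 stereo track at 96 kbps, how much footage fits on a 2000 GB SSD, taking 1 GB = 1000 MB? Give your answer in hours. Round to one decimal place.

21.1 hours

Audio: 96 kbps = 0.096 Mbps.
Total bitrate: 211 + 0.096 = 211.096 Mbps.
Capacity: 2000 GB = 16,000,000 Mb.
Recording time: 16,000,000 / 211.096 = 75,795 s ≈ 21.1 hours.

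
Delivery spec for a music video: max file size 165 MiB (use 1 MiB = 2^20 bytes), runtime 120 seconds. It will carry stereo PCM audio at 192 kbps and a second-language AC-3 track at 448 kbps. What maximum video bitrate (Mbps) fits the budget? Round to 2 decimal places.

10.89 Mbps

Budget: 165 MiB = 1384.1 Mb.
Total bitrate budget: 1384.1 Mb / 120 s = 11.534 Mbps.
Audio total: 192 + 448 = 640 kbps = 0.640 Mbps.
Video: 11.534 − 0.640 = 10.894 Mbps.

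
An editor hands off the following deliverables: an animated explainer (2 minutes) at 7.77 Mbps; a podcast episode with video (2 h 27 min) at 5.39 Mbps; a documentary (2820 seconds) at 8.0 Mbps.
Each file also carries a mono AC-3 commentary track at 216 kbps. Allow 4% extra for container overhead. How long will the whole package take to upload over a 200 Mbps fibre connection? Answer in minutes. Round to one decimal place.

6.4 minutes

Audio: 216 kbps = 0.216 Mbps.
animated explainer: 7.986 Mbps × 120 s × 1.04 = 996.7 Mb
podcast episode with video: 5.606 Mbps × 8820 s × 1.04 = 51422.7 Mb
documentary: 8.216 Mbps × 2820 s × 1.04 = 24095.9 Mb
Total: 76515.3 Mb = 9564.4 MB.
At 200 Mbps: 76515.3 / 200 = 383 s ≈ 6.38 minutes.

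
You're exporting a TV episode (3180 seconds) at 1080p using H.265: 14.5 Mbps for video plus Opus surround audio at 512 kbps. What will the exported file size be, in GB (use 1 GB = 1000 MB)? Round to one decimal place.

Audio: 512 kbps = 0.512 Mbps.
Total bitrate: 14.5 + 0.512 = 15.012 Mbps.
Stream data: 15.012 Mbps × 3180 s = 47738.2 Mb.
47,738 Mb ÷ 8 = 5,967 MB → 5.967 GB.

6.0 GB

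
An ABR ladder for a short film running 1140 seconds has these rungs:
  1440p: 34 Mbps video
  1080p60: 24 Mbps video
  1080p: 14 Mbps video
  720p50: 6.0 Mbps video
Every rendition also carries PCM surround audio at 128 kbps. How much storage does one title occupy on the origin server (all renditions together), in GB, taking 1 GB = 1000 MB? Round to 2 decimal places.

Audio: 128 kbps = 0.128 Mbps.
Sum of rendition bitrates: (34+0.128) + (24+0.128) + (14+0.128) + (6.0+0.128) = 78.512 Mbps.
× 1140 s = 89,504 Mb = 11,188 MB = 11.19 GB.

11.19 GB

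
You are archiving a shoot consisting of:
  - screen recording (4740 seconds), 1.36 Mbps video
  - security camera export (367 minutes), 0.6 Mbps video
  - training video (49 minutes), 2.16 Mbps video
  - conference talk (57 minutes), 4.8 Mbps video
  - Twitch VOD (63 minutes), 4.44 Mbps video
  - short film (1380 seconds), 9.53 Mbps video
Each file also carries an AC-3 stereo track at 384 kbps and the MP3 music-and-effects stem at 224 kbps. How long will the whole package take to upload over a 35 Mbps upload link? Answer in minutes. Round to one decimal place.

Audio total: 384 + 224 = 608 kbps = 0.608 Mbps.
screen recording: 1.968 Mbps × 4740 s = 9328.3 Mb
security camera export: 1.208 Mbps × 22020 s = 26600.2 Mb
training video: 2.768 Mbps × 2940 s = 8137.9 Mb
conference talk: 5.408 Mbps × 3420 s = 18495.4 Mb
Twitch VOD: 5.048 Mbps × 3780 s = 19081.4 Mb
short film: 10.138 Mbps × 1380 s = 13990.4 Mb
Total: 95633.6 Mb = 11954.2 MB.
At 35 Mbps: 95633.6 / 35 = 2732 s ≈ 45.5 minutes.

45.5 minutes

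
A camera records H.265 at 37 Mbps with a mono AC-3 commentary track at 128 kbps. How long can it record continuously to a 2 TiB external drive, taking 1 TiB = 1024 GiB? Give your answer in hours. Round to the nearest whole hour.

Audio: 128 kbps = 0.128 Mbps.
Total bitrate: 37 + 0.128 = 37.128 Mbps.
Capacity: 2 TiB = 17,592,186 Mb.
Recording time: 17,592,186 / 37.128 = 473,825 s ≈ 132 hours.

132 hours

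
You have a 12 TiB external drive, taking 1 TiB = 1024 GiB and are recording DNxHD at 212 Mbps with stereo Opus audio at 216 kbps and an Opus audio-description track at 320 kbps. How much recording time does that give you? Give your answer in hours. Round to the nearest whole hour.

Audio total: 216 + 320 = 536 kbps = 0.536 Mbps.
Total bitrate: 212 + 0.536 = 212.536 Mbps.
Capacity: 12 TiB = 105,553,116 Mb.
Recording time: 105,553,116 / 212.536 = 496,636 s ≈ 138 hours.

138 hours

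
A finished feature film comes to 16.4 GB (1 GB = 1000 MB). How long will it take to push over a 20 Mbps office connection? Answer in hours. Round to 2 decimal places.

1.82 hours

File: 16.4 GB = 131200.0 Mb.
At 20 Mbps: 131200.0 / 20 = 6560.0 s ≈ 1.82 hours.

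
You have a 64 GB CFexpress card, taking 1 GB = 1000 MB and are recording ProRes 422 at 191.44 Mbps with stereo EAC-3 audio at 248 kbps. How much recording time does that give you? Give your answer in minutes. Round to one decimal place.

Audio: 248 kbps = 0.248 Mbps.
Total bitrate: 191.44 + 0.248 = 191.688 Mbps.
Capacity: 64 GB = 512,000 Mb.
Recording time: 512,000 / 191.688 = 2,671 s ≈ 44.5 minutes.

44.5 minutes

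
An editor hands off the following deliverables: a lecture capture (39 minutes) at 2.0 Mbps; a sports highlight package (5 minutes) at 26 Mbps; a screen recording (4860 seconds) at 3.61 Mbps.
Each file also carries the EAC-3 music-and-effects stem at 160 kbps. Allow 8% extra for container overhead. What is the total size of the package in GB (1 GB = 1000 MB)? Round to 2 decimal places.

Audio: 160 kbps = 0.160 Mbps.
lecture capture: 2.160 Mbps × 2340 s × 1.08 = 5458.8 Mb
sports highlight package: 26.160 Mbps × 300 s × 1.08 = 8475.8 Mb
screen recording: 3.770 Mbps × 4860 s × 1.08 = 19788.0 Mb
Total: 33722.6 Mb = 4215.3 MB.
= 4.215 GB.

4.22 GB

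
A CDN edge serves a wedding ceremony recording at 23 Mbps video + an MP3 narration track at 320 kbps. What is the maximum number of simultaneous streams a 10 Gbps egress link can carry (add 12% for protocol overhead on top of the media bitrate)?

382

Audio: 320 kbps = 0.320 Mbps.
Per-viewer media rate: 23.320 Mbps.
On the wire with 12% overhead: 26.118 Mbps.
10 Gbps = 10,000 Mbps; 10,000 / 26.118 = 382.87 → 382 viewers.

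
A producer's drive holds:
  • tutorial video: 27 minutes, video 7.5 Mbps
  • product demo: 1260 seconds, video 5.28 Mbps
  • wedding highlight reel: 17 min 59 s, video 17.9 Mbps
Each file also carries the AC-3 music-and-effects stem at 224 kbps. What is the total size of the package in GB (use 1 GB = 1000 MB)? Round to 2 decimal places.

4.88 GB

Audio: 224 kbps = 0.224 Mbps.
tutorial video: 7.724 Mbps × 1620 s = 12512.9 Mb
product demo: 5.504 Mbps × 1260 s = 6935.0 Mb
wedding highlight reel: 18.124 Mbps × 1079 s = 19555.8 Mb
Total: 39003.7 Mb = 4875.5 MB.
= 4.875 GB.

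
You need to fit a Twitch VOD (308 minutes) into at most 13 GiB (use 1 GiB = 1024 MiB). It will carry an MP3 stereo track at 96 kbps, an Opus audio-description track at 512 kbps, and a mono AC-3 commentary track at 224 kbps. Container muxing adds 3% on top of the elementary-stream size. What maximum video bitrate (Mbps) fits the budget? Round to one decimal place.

5.0 Mbps

Budget: 13 GiB = 111669.1 Mb.
Stream payload after overhead: 111669.1 / 1.03 = 108416.7 Mb.
308 min = 18480 s
Total bitrate budget: 108416.7 Mb / 18480 s = 5.867 Mbps.
Audio total: 96 + 512 + 224 = 832 kbps = 0.832 Mbps.
Video: 5.867 − 0.832 = 5.035 Mbps.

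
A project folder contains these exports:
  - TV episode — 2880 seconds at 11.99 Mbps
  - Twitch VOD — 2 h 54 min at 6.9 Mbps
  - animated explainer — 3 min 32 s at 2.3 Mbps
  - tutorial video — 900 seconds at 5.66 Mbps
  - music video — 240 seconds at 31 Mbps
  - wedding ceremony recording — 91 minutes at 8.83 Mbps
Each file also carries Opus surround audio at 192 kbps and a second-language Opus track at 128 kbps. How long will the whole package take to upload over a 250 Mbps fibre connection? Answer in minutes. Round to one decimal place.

Audio total: 192 + 128 = 320 kbps = 0.320 Mbps.
TV episode: 12.310 Mbps × 2880 s = 35452.8 Mb
Twitch VOD: 7.220 Mbps × 10440 s = 75376.8 Mb
animated explainer: 2.620 Mbps × 212 s = 555.4 Mb
tutorial video: 5.980 Mbps × 900 s = 5382.0 Mb
music video: 31.320 Mbps × 240 s = 7516.8 Mb
wedding ceremony recording: 9.150 Mbps × 5460 s = 49959.0 Mb
Total: 174242.8 Mb = 21780.4 MB.
At 250 Mbps: 174242.8 / 250 = 697 s ≈ 11.6 minutes.

11.6 minutes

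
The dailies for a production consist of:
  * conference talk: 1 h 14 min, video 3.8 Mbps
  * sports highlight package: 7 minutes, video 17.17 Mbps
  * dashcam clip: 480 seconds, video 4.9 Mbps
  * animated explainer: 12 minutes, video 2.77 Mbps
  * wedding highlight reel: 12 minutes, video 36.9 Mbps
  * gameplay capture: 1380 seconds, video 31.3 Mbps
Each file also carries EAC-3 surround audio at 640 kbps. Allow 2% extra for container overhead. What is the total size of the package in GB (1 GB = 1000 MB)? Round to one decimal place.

Audio: 640 kbps = 0.640 Mbps.
conference talk: 4.440 Mbps × 4440 s × 1.02 = 20107.9 Mb
sports highlight package: 17.810 Mbps × 420 s × 1.02 = 7629.8 Mb
dashcam clip: 5.540 Mbps × 480 s × 1.02 = 2712.4 Mb
animated explainer: 3.410 Mbps × 720 s × 1.02 = 2504.3 Mb
wedding highlight reel: 37.540 Mbps × 720 s × 1.02 = 27569.4 Mb
gameplay capture: 31.940 Mbps × 1380 s × 1.02 = 44958.7 Mb
Total: 105482.5 Mb = 13185.3 MB.
= 13.19 GB.

13.2 GB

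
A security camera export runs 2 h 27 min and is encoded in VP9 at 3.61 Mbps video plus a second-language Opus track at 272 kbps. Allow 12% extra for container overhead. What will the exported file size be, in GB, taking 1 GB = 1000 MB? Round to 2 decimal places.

4.79 GB

2 h 27 min = 147 min = 8820 s
Audio: 272 kbps = 0.272 Mbps.
Total bitrate: 3.61 + 0.272 = 3.882 Mbps.
Stream data: 3.882 Mbps × 8820 s = 34239.2 Mb.
With 12% container overhead: ×1.12.
38,348 Mb ÷ 8 = 4,793 MB → 4.793 GB.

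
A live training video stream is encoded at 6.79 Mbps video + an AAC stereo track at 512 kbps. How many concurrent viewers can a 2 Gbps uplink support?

Audio: 512 kbps = 0.512 Mbps.
Per-viewer media rate: 7.302 Mbps.
2 Gbps = 2,000 Mbps; 2,000 / 7.302 = 273.90 → 273 viewers.

273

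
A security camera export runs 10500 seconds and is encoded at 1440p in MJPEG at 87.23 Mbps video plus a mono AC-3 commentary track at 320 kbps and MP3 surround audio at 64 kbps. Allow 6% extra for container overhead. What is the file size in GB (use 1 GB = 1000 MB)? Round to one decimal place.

121.9 GB

Audio total: 320 + 64 = 384 kbps = 0.384 Mbps.
Total bitrate: 87.23 + 0.384 = 87.614 Mbps.
Stream data: 87.614 Mbps × 10500 s = 919947.0 Mb.
With 6% container overhead: ×1.06.
975,144 Mb ÷ 8 = 121,893 MB → 121.9 GB.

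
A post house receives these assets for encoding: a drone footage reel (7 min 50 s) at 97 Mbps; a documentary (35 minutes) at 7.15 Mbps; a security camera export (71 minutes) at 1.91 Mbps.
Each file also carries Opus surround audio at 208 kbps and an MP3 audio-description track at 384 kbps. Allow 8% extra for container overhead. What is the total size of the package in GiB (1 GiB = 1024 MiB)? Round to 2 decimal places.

Audio total: 208 + 384 = 592 kbps = 0.592 Mbps.
drone footage reel: 97.592 Mbps × 470 s × 1.08 = 49537.7 Mb
documentary: 7.742 Mbps × 2100 s × 1.08 = 17558.9 Mb
security camera export: 2.502 Mbps × 4260 s × 1.08 = 11511.2 Mb
Total: 78607.8 Mb = 9826.0 MB.
= 9.151 GiB.

9.15 GiB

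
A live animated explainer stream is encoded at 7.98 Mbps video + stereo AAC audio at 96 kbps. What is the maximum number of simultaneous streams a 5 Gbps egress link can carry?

Audio: 96 kbps = 0.096 Mbps.
Per-viewer media rate: 8.076 Mbps.
5 Gbps = 5,000 Mbps; 5,000 / 8.076 = 619.12 → 619 viewers.

619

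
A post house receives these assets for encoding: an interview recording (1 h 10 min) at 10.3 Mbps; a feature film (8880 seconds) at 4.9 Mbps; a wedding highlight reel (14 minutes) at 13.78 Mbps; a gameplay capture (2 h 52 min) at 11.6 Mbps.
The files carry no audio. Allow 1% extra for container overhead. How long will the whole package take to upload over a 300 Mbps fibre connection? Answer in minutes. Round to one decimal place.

12.2 minutes

interview recording: 10.300 Mbps × 4200 s × 1.01 = 43692.6 Mb
feature film: 4.900 Mbps × 8880 s × 1.01 = 43947.1 Mb
wedding highlight reel: 13.780 Mbps × 840 s × 1.01 = 11691.0 Mb
gameplay capture: 11.600 Mbps × 10320 s × 1.01 = 120909.1 Mb
Total: 220239.8 Mb = 27530.0 MB.
At 300 Mbps: 220239.8 / 300 = 734 s ≈ 12.2 minutes.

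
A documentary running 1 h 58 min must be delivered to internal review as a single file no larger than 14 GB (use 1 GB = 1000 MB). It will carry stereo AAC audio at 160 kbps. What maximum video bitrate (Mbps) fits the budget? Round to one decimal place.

Budget: 14 GB = 112000.0 Mb.
1 h 58 min = 118 min = 7080 s
Total bitrate budget: 112000.0 Mb / 7080 s = 15.819 Mbps.
Audio: 160 kbps = 0.160 Mbps.
Video: 15.819 − 0.160 = 15.659 Mbps.

15.7 Mbps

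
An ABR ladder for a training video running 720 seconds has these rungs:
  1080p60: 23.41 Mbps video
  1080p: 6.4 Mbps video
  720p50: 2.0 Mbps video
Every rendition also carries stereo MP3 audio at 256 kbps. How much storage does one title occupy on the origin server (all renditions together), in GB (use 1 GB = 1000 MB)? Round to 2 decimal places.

Audio: 256 kbps = 0.256 Mbps.
Sum of rendition bitrates: (23.41+0.256) + (6.4+0.256) + (2.0+0.256) = 32.578 Mbps.
× 720 s = 23,456 Mb = 2,932 MB = 2.932 GB.

2.93 GB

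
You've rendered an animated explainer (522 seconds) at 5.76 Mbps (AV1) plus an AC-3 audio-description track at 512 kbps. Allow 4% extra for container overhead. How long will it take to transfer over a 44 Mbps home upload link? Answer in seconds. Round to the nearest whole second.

Audio: 512 kbps = 0.512 Mbps.
Total bitrate: 6.272 Mbps.
File: 6.272 Mbps × 522 s = 3274.0 Mb.
With 4% container overhead: ×1.04. → 3404.9 Mb.
At 44 Mbps: 3404.9 / 44 = 77.4 s ≈ 77.4 seconds.

77 seconds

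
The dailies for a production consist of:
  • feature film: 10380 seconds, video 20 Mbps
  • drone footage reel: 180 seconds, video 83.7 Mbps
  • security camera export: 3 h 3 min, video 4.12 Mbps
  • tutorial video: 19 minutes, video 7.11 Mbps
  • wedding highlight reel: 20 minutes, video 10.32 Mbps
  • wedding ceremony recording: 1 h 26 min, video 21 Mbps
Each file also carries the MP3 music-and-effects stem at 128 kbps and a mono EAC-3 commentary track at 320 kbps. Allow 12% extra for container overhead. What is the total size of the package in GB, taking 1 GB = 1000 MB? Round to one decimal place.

Audio total: 128 + 320 = 448 kbps = 0.448 Mbps.
feature film: 20.448 Mbps × 10380 s × 1.12 = 237720.3 Mb
drone footage reel: 84.148 Mbps × 180 s × 1.12 = 16964.2 Mb
security camera export: 4.568 Mbps × 10980 s × 1.12 = 56175.4 Mb
tutorial video: 7.558 Mbps × 1140 s × 1.12 = 9650.1 Mb
wedding highlight reel: 10.768 Mbps × 1200 s × 1.12 = 14472.2 Mb
wedding ceremony recording: 21.448 Mbps × 5160 s × 1.12 = 123952.3 Mb
Total: 458934.5 Mb = 57366.8 MB.
= 57.37 GB.

57.4 GB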